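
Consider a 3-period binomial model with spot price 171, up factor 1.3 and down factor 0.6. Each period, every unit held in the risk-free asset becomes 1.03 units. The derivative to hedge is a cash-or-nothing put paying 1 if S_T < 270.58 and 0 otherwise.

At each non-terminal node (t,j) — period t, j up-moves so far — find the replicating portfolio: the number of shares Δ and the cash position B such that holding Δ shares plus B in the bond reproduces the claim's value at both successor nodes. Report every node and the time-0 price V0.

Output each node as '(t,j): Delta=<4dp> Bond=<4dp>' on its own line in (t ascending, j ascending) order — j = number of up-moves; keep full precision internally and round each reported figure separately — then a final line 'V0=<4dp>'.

Under the risk-neutral measure, an up-move has probability p* = (R−d)/(u−d) = 0.6143 and values discount at R = 1.03.
Terminal payoffs: V(3,0)=1.0000, V(3,1)=1.0000, V(3,2)=1.0000, V(3,3)=0.0000
(2,0): S=61.5600. Δ = (V_up−V_dn)/(S_up−S_dn) = (1.0000−1.0000)/(80.0280−36.9360) = 0.0000. V = [p*·1.0000 + (1−p*)·1.0000]/1.03 = 0.9709. B = V − Δ·S = 0.9709.
(2,1): S=133.3800. Δ = (V_up−V_dn)/(S_up−S_dn) = (1.0000−1.0000)/(173.3940−80.0280) = 0.0000. V = [p*·1.0000 + (1−p*)·1.0000]/1.03 = 0.9709. B = V − Δ·S = 0.9709.
(2,2): S=288.9900. Δ = (V_up−V_dn)/(S_up−S_dn) = (0.0000−1.0000)/(375.6870−173.3940) = -0.0049. V = [p*·0.0000 + (1−p*)·1.0000]/1.03 = 0.3745. B = V − Δ·S = 1.8031.
(1,0): S=102.6000. Δ = (V_up−V_dn)/(S_up−S_dn) = (0.9709−0.9709)/(133.3800−61.5600) = 0.0000. V = [p*·0.9709 + (1−p*)·0.9709]/1.03 = 0.9426. B = V − Δ·S = 0.9426.
(1,1): S=222.3000. Δ = (V_up−V_dn)/(S_up−S_dn) = (0.3745−0.9709)/(288.9900−133.3800) = -0.0038. V = [p*·0.3745 + (1−p*)·0.9709]/1.03 = 0.5869. B = V − Δ·S = 1.4389.
(0,0): S=171.0000. Δ = (V_up−V_dn)/(S_up−S_dn) = (0.5869−0.9426)/(222.3000−102.6000) = -0.0030. V = [p*·0.5869 + (1−p*)·0.9426]/1.03 = 0.7030. B = V − Δ·S = 1.2111.
Root portfolio cost Δ·171+B reproduces V0=0.7030.

(0,0): Delta=-0.0030 Bond=1.2111
(1,0): Delta=0.0000 Bond=0.9426
(1,1): Delta=-0.0038 Bond=1.4389
(2,0): Delta=0.0000 Bond=0.9709
(2,1): Delta=0.0000 Bond=0.9709
(2,2): Delta=-0.0049 Bond=1.8031
V0=0.7030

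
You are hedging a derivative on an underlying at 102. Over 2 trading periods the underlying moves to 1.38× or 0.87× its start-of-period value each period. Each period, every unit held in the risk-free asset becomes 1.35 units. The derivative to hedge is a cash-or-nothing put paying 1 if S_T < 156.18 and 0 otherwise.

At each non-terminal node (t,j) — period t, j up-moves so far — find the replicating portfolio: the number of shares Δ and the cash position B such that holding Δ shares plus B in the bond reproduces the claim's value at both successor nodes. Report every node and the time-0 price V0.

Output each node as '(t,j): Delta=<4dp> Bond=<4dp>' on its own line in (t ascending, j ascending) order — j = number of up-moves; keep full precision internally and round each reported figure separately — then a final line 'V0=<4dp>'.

The replicating-portfolio and risk-neutral prices coincide; use p* = (1.35−0.87)/(1.38−0.87) = 0.9412 for the latter.
Terminal payoffs: V(2,0)=1.0000, V(2,1)=1.0000, V(2,2)=0.0000
Node (1,0) S=88.7400: V=(p*·1.0000+(1−p*)·1.0000)/1.35=0.7407; Δ=(1.0000−1.0000)/(122.4612−77.2038)=0.0000; B=V−Δ·S=0.7407
Node (1,1) S=140.7600: V=(p*·0.0000+(1−p*)·1.0000)/1.35=0.0436; Δ=(0.0000−1.0000)/(194.2488−122.4612)=-0.0139; B=V−Δ·S=2.0044
Node (0,0) S=102.0000: V=(p*·0.0436+(1−p*)·0.7407)/1.35=0.0627; Δ=(0.0436−0.7407)/(140.7600−88.7400)=-0.0134; B=V−Δ·S=1.4296
The time-0 hedge costs 0.0627, which is the no-arbitrage price.

(0,0): Delta=-0.0134 Bond=1.4296
(1,0): Delta=0.0000 Bond=0.7407
(1,1): Delta=-0.0139 Bond=2.0044
V0=0.0627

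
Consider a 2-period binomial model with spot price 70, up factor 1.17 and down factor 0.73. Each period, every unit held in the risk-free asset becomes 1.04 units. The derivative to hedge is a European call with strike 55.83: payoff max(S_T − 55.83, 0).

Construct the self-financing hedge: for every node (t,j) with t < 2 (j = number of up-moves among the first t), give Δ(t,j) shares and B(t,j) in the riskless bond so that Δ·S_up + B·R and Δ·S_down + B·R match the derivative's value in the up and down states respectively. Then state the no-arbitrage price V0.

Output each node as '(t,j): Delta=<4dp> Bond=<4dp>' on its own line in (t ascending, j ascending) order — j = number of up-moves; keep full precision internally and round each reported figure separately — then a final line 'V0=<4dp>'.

Risk-neutral probability p* = (R−d)/(u−d) = (1.04−0.73)/(1.17−0.73) = 0.7045.
Terminal payoffs: V(2,0)=0.0000, V(2,1)=3.9570, V(2,2)=39.9930
  t=1,j=0: stock 51.1000 → up 59.7870 (V=3.9570), down 37.3030 (V=0.0000). Price 2.6807; hedge Δ=0.1760, bond B=-6.3125.
  t=1,j=1: stock 81.9000 → up 95.8230 (V=39.9930), down 59.7870 (V=3.9570). Price 28.2173; hedge Δ=1.0000, bond B=-53.6827.
  t=0,j=0: stock 70.0000 → up 81.9000 (V=28.2173), down 51.1000 (V=2.6807). Price 19.8773; hedge Δ=0.8291, bond B=-38.1605.
Each (Δ,B) replicates both successor values, so the strategy is self-financing and V0 is arbitrage-free.

(0,0): Delta=0.8291 Bond=-38.1605
(1,0): Delta=0.1760 Bond=-6.3125
(1,1): Delta=1.0000 Bond=-53.6827
V0=19.8773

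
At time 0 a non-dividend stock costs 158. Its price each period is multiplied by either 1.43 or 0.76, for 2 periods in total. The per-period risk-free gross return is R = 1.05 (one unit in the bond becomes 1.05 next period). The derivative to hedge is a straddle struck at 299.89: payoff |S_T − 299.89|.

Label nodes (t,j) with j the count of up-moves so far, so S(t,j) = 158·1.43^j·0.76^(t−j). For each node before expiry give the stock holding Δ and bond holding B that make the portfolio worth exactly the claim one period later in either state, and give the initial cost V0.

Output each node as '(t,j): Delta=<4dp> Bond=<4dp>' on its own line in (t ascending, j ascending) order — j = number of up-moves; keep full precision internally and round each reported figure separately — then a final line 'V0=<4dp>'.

The replicating-portfolio and risk-neutral prices coincide; use p* = (1.05−0.76)/(1.43−0.76) = 0.4328 for the latter.
At expiry t=2: V(2,0)=208.6292, V(2,1)=128.1756, V(2,2)=23.2042
  t=1,j=0: stock 120.0800 → up 171.7144 (V=128.1756), down 91.2608 (V=208.6292). Price 165.5295; hedge Δ=-1.0000, bond B=285.6095.
  t=1,j=1: stock 225.9400 → up 323.0942 (V=23.2042), down 171.7144 (V=128.1756). Price 78.8002; hedge Δ=-0.6934, bond B=235.4739.
  t=0,j=0: stock 158.0000 → up 225.9400 (V=78.8002), down 120.0800 (V=165.5295). Price 121.8952; hedge Δ=-0.8193, bond B=251.3419.
The time-0 hedge costs 121.8952, which is the no-arbitrage price.

(0,0): Delta=-0.8193 Bond=251.3419
(1,0): Delta=-1.0000 Bond=285.6095
(1,1): Delta=-0.6934 Bond=235.4739
V0=121.8952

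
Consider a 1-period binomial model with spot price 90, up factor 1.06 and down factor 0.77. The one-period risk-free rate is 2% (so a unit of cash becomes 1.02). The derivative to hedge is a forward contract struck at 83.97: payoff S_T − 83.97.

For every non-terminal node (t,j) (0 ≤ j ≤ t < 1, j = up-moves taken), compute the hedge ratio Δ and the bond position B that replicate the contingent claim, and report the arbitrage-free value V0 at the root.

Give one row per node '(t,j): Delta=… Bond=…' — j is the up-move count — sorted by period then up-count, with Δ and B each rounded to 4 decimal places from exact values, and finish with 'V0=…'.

Since d<R<u, set p* = (R−d)/(u−d) = 0.8621; price each node as the discounted p*-expectation of its children.
Payoff layer (t=1): V(1,0)=-14.6700, V(1,1)=11.4300
Node (0,0) S=90.0000: V=(p*·11.4300+(1−p*)·-14.6700)/1.02=7.6765; Δ=(11.4300−-14.6700)/(95.4000−69.3000)=1.0000; B=V−Δ·S=-82.3235
Each (Δ,B) replicates both successor values, so the strategy is self-financing and V0 is arbitrage-free.

(0,0): Delta=1.0000 Bond=-82.3235
V0=7.6765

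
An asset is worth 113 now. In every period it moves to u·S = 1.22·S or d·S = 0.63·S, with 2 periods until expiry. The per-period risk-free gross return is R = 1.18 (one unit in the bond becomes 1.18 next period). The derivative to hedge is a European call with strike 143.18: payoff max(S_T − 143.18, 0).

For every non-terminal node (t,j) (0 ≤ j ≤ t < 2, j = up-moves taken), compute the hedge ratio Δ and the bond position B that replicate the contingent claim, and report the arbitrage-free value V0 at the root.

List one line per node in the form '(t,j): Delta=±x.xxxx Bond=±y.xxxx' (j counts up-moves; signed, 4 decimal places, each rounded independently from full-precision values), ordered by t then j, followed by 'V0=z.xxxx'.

No-arbitrage ⇒ martingale measure with p* = (R−d)/(u−d) = 0.9322.
Payoff layer (t=2): V(2,0)=0.0000, V(2,1)=0.0000, V(2,2)=25.0092
(1,0): S=71.1900. Δ = (V_up−V_dn)/(S_up−S_dn) = (0.0000−0.0000)/(86.8518−44.8497) = 0.0000. V = [p*·0.0000 + (1−p*)·0.0000]/1.18 = 0.0000. B = V − Δ·S = 0.0000.
(1,1): S=137.8600. Δ = (V_up−V_dn)/(S_up−S_dn) = (25.0092−0.0000)/(168.1892−86.8518) = 0.3075. V = [p*·25.0092 + (1−p*)·0.0000]/1.18 = 19.7573. B = V − Δ·S = -22.6311.
(0,0): S=113.0000. Δ = (V_up−V_dn)/(S_up−S_dn) = (19.7573−0.0000)/(137.8600−71.1900) = 0.2963. V = [p*·19.7573 + (1−p*)·0.0000]/1.18 = 15.6084. B = V − Δ·S = -17.8787.
Root portfolio cost Δ·113+B reproduces V0=15.6084.

(0,0): Delta=0.2963 Bond=-17.8787
(1,0): Delta=0.0000 Bond=0.0000
(1,1): Delta=0.3075 Bond=-22.6311
V0=15.6084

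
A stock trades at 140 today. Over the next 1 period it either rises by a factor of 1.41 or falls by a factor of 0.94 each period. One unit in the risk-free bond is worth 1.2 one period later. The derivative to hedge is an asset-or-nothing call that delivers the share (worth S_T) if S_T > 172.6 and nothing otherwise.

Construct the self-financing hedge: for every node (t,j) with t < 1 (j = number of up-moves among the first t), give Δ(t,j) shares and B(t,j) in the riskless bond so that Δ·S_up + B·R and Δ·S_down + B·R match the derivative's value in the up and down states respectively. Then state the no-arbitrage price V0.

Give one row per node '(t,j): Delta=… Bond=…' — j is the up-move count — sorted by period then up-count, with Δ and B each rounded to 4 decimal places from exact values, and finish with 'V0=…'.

(0,0): Delta=3.0000 Bond=-329.0000
V0=91.0000

No-arbitrage ⇒ martingale measure with p* = (R−d)/(u−d) = 0.5532.
At expiry t=1: V(1,0)=0.0000, V(1,1)=197.4000
(0,0): S=140.0000. Δ = (V_up−V_dn)/(S_up−S_dn) = (197.4000−0.0000)/(197.4000−131.6000) = 3.0000. V = [p*·197.4000 + (1−p*)·0.0000]/1.2 = 91.0000. B = V − Δ·S = -329.0000.
Check: Δ(0,0)·S0 + B(0,0) = 91.0000 = V0.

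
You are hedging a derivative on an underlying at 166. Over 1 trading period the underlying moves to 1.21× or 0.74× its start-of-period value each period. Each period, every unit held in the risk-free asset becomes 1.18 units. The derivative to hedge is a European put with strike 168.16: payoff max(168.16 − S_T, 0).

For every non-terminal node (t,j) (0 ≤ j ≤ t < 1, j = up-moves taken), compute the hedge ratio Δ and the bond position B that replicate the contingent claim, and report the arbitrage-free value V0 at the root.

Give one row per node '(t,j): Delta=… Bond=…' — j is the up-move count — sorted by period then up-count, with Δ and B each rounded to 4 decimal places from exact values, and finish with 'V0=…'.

(0,0): Delta=-0.5809 Bond=98.8770
V0=2.4515

Risk-neutral probability p* = (R−d)/(u−d) = (1.18−0.74)/(1.21−0.74) = 0.9362.
Terminal payoffs: V(1,0)=45.3200, V(1,1)=0.0000
  t=0,j=0: stock 166.0000 → up 200.8600 (V=0.0000), down 122.8400 (V=45.3200). Price 2.4515; hedge Δ=-0.5809, bond B=98.8770.
Root portfolio cost Δ·166+B reproduces V0=2.4515.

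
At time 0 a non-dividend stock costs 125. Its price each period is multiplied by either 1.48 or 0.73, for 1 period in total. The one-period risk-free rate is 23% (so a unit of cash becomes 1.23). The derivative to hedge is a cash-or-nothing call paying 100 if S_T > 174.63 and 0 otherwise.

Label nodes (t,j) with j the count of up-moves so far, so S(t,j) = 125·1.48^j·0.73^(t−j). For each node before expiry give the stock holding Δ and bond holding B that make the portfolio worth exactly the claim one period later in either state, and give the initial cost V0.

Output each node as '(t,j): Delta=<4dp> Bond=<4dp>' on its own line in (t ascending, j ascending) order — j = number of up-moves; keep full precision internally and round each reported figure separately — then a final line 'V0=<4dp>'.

No-arbitrage ⇒ martingale measure with p* = (R−d)/(u−d) = 0.6667.
Terminal payoffs: V(1,0)=0.0000, V(1,1)=100.0000
(0,0): S=125.0000. Δ = (V_up−V_dn)/(S_up−S_dn) = (100.0000−0.0000)/(185.0000−91.2500) = 1.0667. V = [p*·100.0000 + (1−p*)·0.0000]/1.23 = 54.2005. B = V − Δ·S = -79.1328.
The time-0 hedge costs 54.2005, which is the no-arbitrage price.

(0,0): Delta=1.0667 Bond=-79.1328
V0=54.2005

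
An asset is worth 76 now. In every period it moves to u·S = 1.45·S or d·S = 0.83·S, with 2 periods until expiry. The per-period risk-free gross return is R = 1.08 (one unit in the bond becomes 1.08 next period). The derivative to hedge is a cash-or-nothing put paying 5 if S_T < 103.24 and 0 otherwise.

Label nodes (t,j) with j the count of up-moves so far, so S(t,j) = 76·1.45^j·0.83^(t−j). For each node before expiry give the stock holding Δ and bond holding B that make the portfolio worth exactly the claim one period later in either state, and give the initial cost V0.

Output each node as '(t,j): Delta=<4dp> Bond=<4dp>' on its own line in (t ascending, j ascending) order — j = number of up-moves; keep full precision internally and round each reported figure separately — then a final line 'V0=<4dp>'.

(0,0): Delta=-0.0396 Bond=6.6007
(1,0): Delta=0.0000 Bond=4.6296
(1,1): Delta=-0.0732 Bond=10.8274
V0=3.5897

Under the risk-neutral measure, an up-move has probability p* = (R−d)/(u−d) = 0.4032 and values discount at R = 1.08.
Payoff layer (t=2): V(2,0)=5.0000, V(2,1)=5.0000, V(2,2)=0.0000
Node (1,0) S=63.0800: V=(p*·5.0000+(1−p*)·5.0000)/1.08=4.6296; Δ=(5.0000−5.0000)/(91.4660−52.3564)=0.0000; B=V−Δ·S=4.6296
Node (1,1) S=110.2000: V=(p*·0.0000+(1−p*)·5.0000)/1.08=2.7628; Δ=(0.0000−5.0000)/(159.7900−91.4660)=-0.0732; B=V−Δ·S=10.8274
Node (0,0) S=76.0000: V=(p*·2.7628+(1−p*)·4.6296)/1.08=3.5897; Δ=(2.7628−4.6296)/(110.2000−63.0800)=-0.0396; B=V−Δ·S=6.6007
The time-0 hedge costs 3.5897, which is the no-arbitrage price.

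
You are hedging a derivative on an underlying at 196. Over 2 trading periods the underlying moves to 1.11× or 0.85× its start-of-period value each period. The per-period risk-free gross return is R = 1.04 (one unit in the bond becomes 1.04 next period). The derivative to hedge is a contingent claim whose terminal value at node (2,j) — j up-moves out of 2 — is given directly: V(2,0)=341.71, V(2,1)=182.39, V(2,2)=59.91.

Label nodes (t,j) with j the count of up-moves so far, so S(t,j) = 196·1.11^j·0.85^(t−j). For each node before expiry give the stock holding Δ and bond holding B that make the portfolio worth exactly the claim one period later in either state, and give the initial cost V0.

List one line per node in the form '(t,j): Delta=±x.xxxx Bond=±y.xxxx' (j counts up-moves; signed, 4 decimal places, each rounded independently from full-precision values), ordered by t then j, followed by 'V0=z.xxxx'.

(0,0): Delta=-2.4982 Bond=608.4735
(1,0): Delta=-3.6781 Bond=829.3883
(1,1): Delta=-2.1653 Bond=560.3898
V0=118.8342

No-arbitrage ⇒ martingale measure with p* = (R−d)/(u−d) = 0.7308.
Terminal values V(2,·): V(2,0)=341.7100, V(2,1)=182.3900, V(2,2)=59.9100
(1,0): S=166.6000. Δ = (V_up−V_dn)/(S_up−S_dn) = (182.3900−341.7100)/(184.9260−141.6100) = -3.6781. V = [p*·182.3900 + (1−p*)·341.7100]/1.04 = 216.6191. B = V − Δ·S = 829.3883.
(1,1): S=217.5600. Δ = (V_up−V_dn)/(S_up−S_dn) = (59.9100−182.3900)/(241.4916−184.9260) = -2.1653. V = [p*·59.9100 + (1−p*)·182.3900]/1.04 = 89.3129. B = V − Δ·S = 560.3898.
(0,0): S=196.0000. Δ = (V_up−V_dn)/(S_up−S_dn) = (89.3129−216.6191)/(217.5600−166.6000) = -2.4982. V = [p*·89.3129 + (1−p*)·216.6191]/1.04 = 118.8342. B = V − Δ·S = 608.4735.
The time-0 hedge costs 118.8342, which is the no-arbitrage price.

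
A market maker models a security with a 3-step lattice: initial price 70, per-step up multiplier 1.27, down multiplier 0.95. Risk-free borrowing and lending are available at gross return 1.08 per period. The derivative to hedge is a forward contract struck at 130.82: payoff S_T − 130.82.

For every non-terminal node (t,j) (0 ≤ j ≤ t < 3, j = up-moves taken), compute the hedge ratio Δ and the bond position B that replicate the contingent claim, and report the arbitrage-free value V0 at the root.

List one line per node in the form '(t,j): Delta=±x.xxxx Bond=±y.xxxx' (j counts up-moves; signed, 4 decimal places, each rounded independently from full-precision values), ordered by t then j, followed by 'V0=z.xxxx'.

(0,0): Delta=1.0000 Bond=-103.8491
(1,0): Delta=1.0000 Bond=-112.1571
(1,1): Delta=1.0000 Bond=-112.1571
(2,0): Delta=1.0000 Bond=-121.1296
(2,1): Delta=1.0000 Bond=-121.1296
(2,2): Delta=1.0000 Bond=-121.1296
V0=-33.8491

Risk-neutral probability p* = (R−d)/(u−d) = (1.08−0.95)/(1.27−0.95) = 0.4063.
Terminal values V(3,·): V(3,0)=-70.8038, V(3,1)=-50.5877, V(3,2)=-23.5621, V(3,3)=12.5668
  t=2,j=0: stock 63.1750 → up 80.2322 (V=-50.5877), down 60.0162 (V=-70.8038). Price -57.9546; hedge Δ=1.0000, bond B=-121.1296.
  t=2,j=1: stock 84.4550 → up 107.2579 (V=-23.5621), down 80.2322 (V=-50.5877). Price -36.6746; hedge Δ=1.0000, bond B=-121.1296.
  t=2,j=2: stock 112.9030 → up 143.3868 (V=12.5668), down 107.2579 (V=-23.5621). Price -8.2266; hedge Δ=1.0000, bond B=-121.1296.
  t=1,j=0: stock 66.5000 → up 84.4550 (V=-36.6746), down 63.1750 (V=-57.9546). Price -45.6571; hedge Δ=1.0000, bond B=-112.1571.
  t=1,j=1: stock 88.9000 → up 112.9030 (V=-8.2266), down 84.4550 (V=-36.6746). Price -23.2571; hedge Δ=1.0000, bond B=-112.1571.
  t=0,j=0: stock 70.0000 → up 88.9000 (V=-23.2571), down 66.5000 (V=-45.6571). Price -33.8491; hedge Δ=1.0000, bond B=-103.8491.
Check: Δ(0,0)·S0 + B(0,0) = -33.8491 = V0.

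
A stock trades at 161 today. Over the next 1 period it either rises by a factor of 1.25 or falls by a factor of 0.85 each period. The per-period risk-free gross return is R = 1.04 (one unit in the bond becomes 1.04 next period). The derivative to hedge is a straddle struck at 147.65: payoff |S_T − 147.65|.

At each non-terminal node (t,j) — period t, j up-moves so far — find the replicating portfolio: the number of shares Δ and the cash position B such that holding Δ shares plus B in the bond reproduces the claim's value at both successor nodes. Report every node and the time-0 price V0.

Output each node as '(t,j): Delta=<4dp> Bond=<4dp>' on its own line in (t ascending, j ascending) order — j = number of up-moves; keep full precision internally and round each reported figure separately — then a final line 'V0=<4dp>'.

(0,0): Delta=0.6646 Bond=-77.0673
V0=29.9327

Since d<R<u, set p* = (R−d)/(u−d) = 0.4750; price each node as the discounted p*-expectation of its children.
At expiry t=1: V(1,0)=10.8000, V(1,1)=53.6000
(0,0): S=161.0000. Δ = (V_up−V_dn)/(S_up−S_dn) = (53.6000−10.8000)/(201.2500−136.8500) = 0.6646. V = [p*·53.6000 + (1−p*)·10.8000]/1.04 = 29.9327. B = V − Δ·S = -77.0673.
Check: Δ(0,0)·S0 + B(0,0) = 29.9327 = V0.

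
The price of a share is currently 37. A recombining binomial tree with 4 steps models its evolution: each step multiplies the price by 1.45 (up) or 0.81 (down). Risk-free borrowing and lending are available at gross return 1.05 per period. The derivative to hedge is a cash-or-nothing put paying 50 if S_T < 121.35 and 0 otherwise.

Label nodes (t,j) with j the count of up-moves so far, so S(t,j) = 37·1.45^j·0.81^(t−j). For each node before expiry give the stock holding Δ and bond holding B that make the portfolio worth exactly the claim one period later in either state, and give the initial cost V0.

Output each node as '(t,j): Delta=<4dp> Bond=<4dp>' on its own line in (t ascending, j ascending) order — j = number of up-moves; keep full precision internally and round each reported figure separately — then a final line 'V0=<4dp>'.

(0,0): Delta=-0.0962 Bond=43.8806
(1,0): Delta=0.0000 Bond=43.1919
(1,1): Delta=-0.1857 Bond=50.8791
(2,0): Delta=0.0000 Bond=45.3515
(2,1): Delta=0.0000 Bond=45.3515
(2,2): Delta=-0.3587 Bond=66.8757
(3,0): Delta=0.0000 Bond=47.6190
(3,1): Delta=0.0000 Bond=47.6190
(3,2): Delta=0.0000 Bond=47.6190
(3,3): Delta=-0.6926 Bond=107.8869
V0=40.3217

Under the risk-neutral measure, an up-move has probability p* = (R−d)/(u−d) = 0.3750 and values discount at R = 1.05.
Terminal values V(4,·): V(4,0)=50.0000, V(4,1)=50.0000, V(4,2)=50.0000, V(4,3)=50.0000, V(4,4)=0.0000
Node (3,0) S=19.6633: V=(p*·50.0000+(1−p*)·50.0000)/1.05=47.6190; Δ=(50.0000−50.0000)/(28.5118−15.9273)=0.0000; B=V−Δ·S=47.6190
Node (3,1) S=35.1998: V=(p*·50.0000+(1−p*)·50.0000)/1.05=47.6190; Δ=(50.0000−50.0000)/(51.0397−28.5118)=0.0000; B=V−Δ·S=47.6190
Node (3,2) S=63.0119: V=(p*·50.0000+(1−p*)·50.0000)/1.05=47.6190; Δ=(50.0000−50.0000)/(91.3673−51.0397)=0.0000; B=V−Δ·S=47.6190
Node (3,3) S=112.7991: V=(p*·0.0000+(1−p*)·50.0000)/1.05=29.7619; Δ=(0.0000−50.0000)/(163.5587−91.3673)=-0.6926; B=V−Δ·S=107.8869
Node (2,0) S=24.2757: V=(p*·47.6190+(1−p*)·47.6190)/1.05=45.3515; Δ=(47.6190−47.6190)/(35.1998−19.6633)=0.0000; B=V−Δ·S=45.3515
Node (2,1) S=43.4565: V=(p*·47.6190+(1−p*)·47.6190)/1.05=45.3515; Δ=(47.6190−47.6190)/(63.0119−35.1998)=0.0000; B=V−Δ·S=45.3515
Node (2,2) S=77.7925: V=(p*·29.7619+(1−p*)·47.6190)/1.05=38.9739; Δ=(29.7619−47.6190)/(112.7991−63.0119)=-0.3587; B=V−Δ·S=66.8757
Node (1,0) S=29.9700: V=(p*·45.3515+(1−p*)·45.3515)/1.05=43.1919; Δ=(45.3515−45.3515)/(43.4565−24.2757)=0.0000; B=V−Δ·S=43.1919
Node (1,1) S=53.6500: V=(p*·38.9739+(1−p*)·45.3515)/1.05=40.9142; Δ=(38.9739−45.3515)/(77.7925−43.4565)=-0.1857; B=V−Δ·S=50.8791
Node (0,0) S=37.0000: V=(p*·40.9142+(1−p*)·43.1919)/1.05=40.3217; Δ=(40.9142−43.1919)/(53.6500−29.9700)=-0.0962; B=V−Δ·S=43.8806
Each (Δ,B) replicates both successor values, so the strategy is self-financing and V0 is arbitrage-free.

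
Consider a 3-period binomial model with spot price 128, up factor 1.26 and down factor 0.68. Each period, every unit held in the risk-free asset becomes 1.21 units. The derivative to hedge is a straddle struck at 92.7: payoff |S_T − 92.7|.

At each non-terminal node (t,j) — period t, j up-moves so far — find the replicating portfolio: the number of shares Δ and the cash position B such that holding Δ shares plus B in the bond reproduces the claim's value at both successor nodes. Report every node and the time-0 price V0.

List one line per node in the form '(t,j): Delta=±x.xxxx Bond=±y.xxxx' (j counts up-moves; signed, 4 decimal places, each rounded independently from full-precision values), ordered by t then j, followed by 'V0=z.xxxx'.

Risk-neutral probability p* = (R−d)/(u−d) = (1.21−0.68)/(1.26−0.68) = 0.9138.
Payoff layer (t=3): V(3,0)=52.4527, V(3,1)=18.1241, V(3,2)=45.4847, V(3,3)=163.3481
(2,0): S=59.1872. Δ = (V_up−V_dn)/(S_up−S_dn) = (18.1241−52.4527)/(74.5759−40.2473) = -1.0000. V = [p*·18.1241 + (1−p*)·52.4527]/1.21 = 17.4244. B = V − Δ·S = 76.6116.
(2,1): S=109.6704. Δ = (V_up−V_dn)/(S_up−S_dn) = (45.4847−18.1241)/(138.1847−74.5759) = 0.4301. V = [p*·45.4847 + (1−p*)·18.1241]/1.21 = 35.6414. B = V − Δ·S = -11.5321.
(2,2): S=203.2128. Δ = (V_up−V_dn)/(S_up−S_dn) = (163.3481−45.4847)/(256.0481−138.1847) = 1.0000. V = [p*·163.3481 + (1−p*)·45.4847]/1.21 = 126.6012. B = V − Δ·S = -76.6116.
(1,0): S=87.0400. Δ = (V_up−V_dn)/(S_up−S_dn) = (35.6414−17.4244)/(109.6704−59.1872) = 0.3609. V = [p*·35.6414 + (1−p*)·17.4244]/1.21 = 28.1578. B = V − Δ·S = -3.2508.
(1,1): S=161.2800. Δ = (V_up−V_dn)/(S_up−S_dn) = (126.6012−35.6414)/(203.2128−109.6704) = 0.9724. V = [p*·126.6012 + (1−p*)·35.6414]/1.21 = 98.1486. B = V − Δ·S = -58.6787.
(0,0): S=128.0000. Δ = (V_up−V_dn)/(S_up−S_dn) = (98.1486−28.1578)/(161.2800−87.0400) = 0.9428. V = [p*·98.1486 + (1−p*)·28.1578]/1.21 = 76.1281. B = V − Δ·S = -44.5458.
Check: Δ(0,0)·S0 + B(0,0) = 76.1281 = V0.

(0,0): Delta=0.9428 Bond=-44.5458
(1,0): Delta=0.3609 Bond=-3.2508
(1,1): Delta=0.9724 Bond=-58.6787
(2,0): Delta=-1.0000 Bond=76.6116
(2,1): Delta=0.4301 Bond=-11.5321
(2,2): Delta=1.0000 Bond=-76.6116
V0=76.1281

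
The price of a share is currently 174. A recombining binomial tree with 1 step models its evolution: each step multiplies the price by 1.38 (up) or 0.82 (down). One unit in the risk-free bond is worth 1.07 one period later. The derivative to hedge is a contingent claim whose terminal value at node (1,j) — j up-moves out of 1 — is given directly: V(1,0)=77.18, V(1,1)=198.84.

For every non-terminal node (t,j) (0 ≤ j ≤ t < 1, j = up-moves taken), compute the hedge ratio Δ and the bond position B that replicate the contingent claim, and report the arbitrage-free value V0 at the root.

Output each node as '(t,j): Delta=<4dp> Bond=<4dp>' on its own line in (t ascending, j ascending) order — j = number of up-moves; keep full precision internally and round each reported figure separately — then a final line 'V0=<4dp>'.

Risk-neutral probability p* = (R−d)/(u−d) = (1.07−0.82)/(1.38−0.82) = 0.4464.
Terminal payoffs: V(1,0)=77.1800, V(1,1)=198.8400
  t=0,j=0: stock 174.0000 → up 240.1200 (V=198.8400), down 142.6800 (V=77.1800). Price 122.8902; hedge Δ=1.2486, bond B=-94.3598.
The time-0 hedge costs 122.8902, which is the no-arbitrage price.

(0,0): Delta=1.2486 Bond=-94.3598
V0=122.8902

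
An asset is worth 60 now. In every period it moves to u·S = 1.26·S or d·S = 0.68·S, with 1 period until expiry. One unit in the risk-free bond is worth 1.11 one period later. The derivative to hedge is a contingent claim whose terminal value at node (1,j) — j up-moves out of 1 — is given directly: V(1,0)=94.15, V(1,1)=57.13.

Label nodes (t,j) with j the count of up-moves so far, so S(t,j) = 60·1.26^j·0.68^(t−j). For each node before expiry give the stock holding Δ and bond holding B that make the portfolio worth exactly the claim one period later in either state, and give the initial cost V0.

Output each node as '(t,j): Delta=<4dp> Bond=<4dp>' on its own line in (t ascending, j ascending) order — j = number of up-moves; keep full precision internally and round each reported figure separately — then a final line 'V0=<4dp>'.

The replicating-portfolio and risk-neutral prices coincide; use p* = (1.11−0.68)/(1.26−0.68) = 0.7414 for the latter.
Payoff layer (t=1): V(1,0)=94.1500, V(1,1)=57.1300
  t=0,j=0: stock 60.0000 → up 75.6000 (V=57.1300), down 40.8000 (V=94.1500). Price 60.0938; hedge Δ=-1.0638, bond B=123.9214.
Each (Δ,B) replicates both successor values, so the strategy is self-financing and V0 is arbitrage-free.

(0,0): Delta=-1.0638 Bond=123.9214
V0=60.0938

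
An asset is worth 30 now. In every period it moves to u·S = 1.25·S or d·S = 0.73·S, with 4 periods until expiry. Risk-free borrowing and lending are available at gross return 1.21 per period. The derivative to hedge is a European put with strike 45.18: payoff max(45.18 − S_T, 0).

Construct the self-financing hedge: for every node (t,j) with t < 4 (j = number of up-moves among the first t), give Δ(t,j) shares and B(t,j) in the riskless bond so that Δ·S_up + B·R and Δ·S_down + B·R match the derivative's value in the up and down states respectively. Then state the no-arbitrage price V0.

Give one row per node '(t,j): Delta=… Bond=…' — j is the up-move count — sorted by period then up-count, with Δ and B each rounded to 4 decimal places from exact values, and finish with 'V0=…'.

The replicating-portfolio and risk-neutral prices coincide; use p* = (1.21−0.73)/(1.25−0.73) = 0.9231 for the latter.
Terminal payoffs: V(4,0)=36.6605, V(4,1)=30.5919, V(4,2)=20.2003, V(4,3)=2.4066, V(4,4)=0.0000
(3,0): S=11.6705. Δ = (V_up−V_dn)/(S_up−S_dn) = (30.5919−36.6605)/(14.5881−8.5195) = -1.0000. V = [p*·30.5919 + (1−p*)·36.6605]/1.21 = 25.6683. B = V − Δ·S = 37.3388.
(3,1): S=19.9837. Δ = (V_up−V_dn)/(S_up−S_dn) = (20.2003−30.5919)/(24.9797−14.5881) = -1.0000. V = [p*·20.2003 + (1−p*)·30.5919]/1.21 = 17.3551. B = V − Δ·S = 37.3388.
(3,2): S=34.2188. Δ = (V_up−V_dn)/(S_up−S_dn) = (2.4066−20.2003)/(42.7734−24.9797) = -1.0000. V = [p*·2.4066 + (1−p*)·20.2003]/1.21 = 3.1201. B = V − Δ·S = 37.3388.
(3,3): S=58.5938. Δ = (V_up−V_dn)/(S_up−S_dn) = (0.0000−2.4066)/(73.2422−42.7734) = -0.0790. V = [p*·0.0000 + (1−p*)·2.4066]/1.21 = 0.1530. B = V − Δ·S = 4.7810.
(2,0): S=15.9870. Δ = (V_up−V_dn)/(S_up−S_dn) = (17.3551−25.6683)/(19.9837−11.6705) = -1.0000. V = [p*·17.3551 + (1−p*)·25.6683]/1.21 = 14.8715. B = V − Δ·S = 30.8585.
(2,1): S=27.3750. Δ = (V_up−V_dn)/(S_up−S_dn) = (3.1201−17.3551)/(34.2188−19.9838) = -1.0000. V = [p*·3.1201 + (1−p*)·17.3551]/1.21 = 3.4835. B = V − Δ·S = 30.8585.
(2,2): S=46.8750. Δ = (V_up−V_dn)/(S_up−S_dn) = (0.1530−3.1201)/(58.5938−34.2188) = -0.1217. V = [p*·0.1530 + (1−p*)·3.1201]/1.21 = 0.3151. B = V − Δ·S = 6.0210.
(1,0): S=21.9000. Δ = (V_up−V_dn)/(S_up−S_dn) = (3.4835−14.8715)/(27.3750−15.9870) = -1.0000. V = [p*·3.4835 + (1−p*)·14.8715]/1.21 = 3.6029. B = V − Δ·S = 25.5029.
(1,1): S=37.5000. Δ = (V_up−V_dn)/(S_up−S_dn) = (0.3151−3.4835)/(46.8750−27.3750) = -0.1625. V = [p*·0.3151 + (1−p*)·3.4835]/1.21 = 0.4618. B = V − Δ·S = 6.5550.
(0,0): S=30.0000. Δ = (V_up−V_dn)/(S_up−S_dn) = (0.4618−3.6029)/(37.5000−21.9000) = -0.2014. V = [p*·0.4618 + (1−p*)·3.6029]/1.21 = 0.5814. B = V − Δ·S = 6.6220.
Check: Δ(0,0)·S0 + B(0,0) = 0.5814 = V0.

(0,0): Delta=-0.2014 Bond=6.6220
(1,0): Delta=-1.0000 Bond=25.5029
(1,1): Delta=-0.1625 Bond=6.5550
(2,0): Delta=-1.0000 Bond=30.8585
(2,1): Delta=-1.0000 Bond=30.8585
(2,2): Delta=-0.1217 Bond=6.0210
(3,0): Delta=-1.0000 Bond=37.3388
(3,1): Delta=-1.0000 Bond=37.3388
(3,2): Delta=-1.0000 Bond=37.3388
(3,3): Delta=-0.0790 Bond=4.7810
V0=0.5814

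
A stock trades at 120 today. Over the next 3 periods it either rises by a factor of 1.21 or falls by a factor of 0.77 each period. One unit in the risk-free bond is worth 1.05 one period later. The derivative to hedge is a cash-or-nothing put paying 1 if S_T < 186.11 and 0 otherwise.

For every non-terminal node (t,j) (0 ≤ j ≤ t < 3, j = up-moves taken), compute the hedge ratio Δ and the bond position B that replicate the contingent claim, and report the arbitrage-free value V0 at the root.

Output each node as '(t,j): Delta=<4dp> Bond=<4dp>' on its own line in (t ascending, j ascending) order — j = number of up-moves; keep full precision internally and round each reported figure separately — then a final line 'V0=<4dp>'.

Under the risk-neutral measure, an up-move has probability p* = (R−d)/(u−d) = 0.6364 and values discount at R = 1.05.
Payoff layer (t=3): V(3,0)=1.0000, V(3,1)=1.0000, V(3,2)=1.0000, V(3,3)=0.0000
Node (2,0) S=71.1480: V=(p*·1.0000+(1−p*)·1.0000)/1.05=0.9524; Δ=(1.0000−1.0000)/(86.0891−54.7840)=0.0000; B=V−Δ·S=0.9524
Node (2,1) S=111.8040: V=(p*·1.0000+(1−p*)·1.0000)/1.05=0.9524; Δ=(1.0000−1.0000)/(135.2828−86.0891)=0.0000; B=V−Δ·S=0.9524
Node (2,2) S=175.6920: V=(p*·0.0000+(1−p*)·1.0000)/1.05=0.3463; Δ=(0.0000−1.0000)/(212.5873−135.2828)=-0.0129; B=V−Δ·S=2.6190
Node (1,0) S=92.4000: V=(p*·0.9524+(1−p*)·0.9524)/1.05=0.9070; Δ=(0.9524−0.9524)/(111.8040−71.1480)=0.0000; B=V−Δ·S=0.9070
Node (1,1) S=145.2000: V=(p*·0.3463+(1−p*)·0.9524)/1.05=0.5397; Δ=(0.3463−0.9524)/(175.6920−111.8040)=-0.0095; B=V−Δ·S=1.9171
Node (0,0) S=120.0000: V=(p*·0.5397+(1−p*)·0.9070)/1.05=0.6412; Δ=(0.5397−0.9070)/(145.2000−92.4000)=-0.0070; B=V−Δ·S=1.4760
Each (Δ,B) replicates both successor values, so the strategy is self-financing and V0 is arbitrage-free.

(0,0): Delta=-0.0070 Bond=1.4760
(1,0): Delta=0.0000 Bond=0.9070
(1,1): Delta=-0.0095 Bond=1.9171
(2,0): Delta=0.0000 Bond=0.9524
(2,1): Delta=0.0000 Bond=0.9524
(2,2): Delta=-0.0129 Bond=2.6190
V0=0.6412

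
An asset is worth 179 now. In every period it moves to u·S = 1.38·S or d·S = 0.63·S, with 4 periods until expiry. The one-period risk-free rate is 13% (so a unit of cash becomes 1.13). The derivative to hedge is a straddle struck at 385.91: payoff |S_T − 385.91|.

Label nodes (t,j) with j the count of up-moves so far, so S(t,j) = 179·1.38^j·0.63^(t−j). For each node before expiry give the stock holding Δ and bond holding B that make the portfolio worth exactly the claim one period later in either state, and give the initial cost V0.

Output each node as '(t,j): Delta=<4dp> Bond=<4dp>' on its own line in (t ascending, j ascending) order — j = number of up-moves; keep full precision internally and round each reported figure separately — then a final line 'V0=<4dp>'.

(0,0): Delta=-0.1946 Bond=156.3085
(1,0): Delta=-1.0000 Bond=267.4550
(1,1): Delta=-0.0107 Bond=131.2154
(2,0): Delta=-1.0000 Bond=302.2241
(2,1): Delta=-1.0000 Bond=302.2241
(2,2): Delta=0.2151 Bond=71.2981
(3,0): Delta=-1.0000 Bond=341.5133
(3,1): Delta=-1.0000 Bond=341.5133
(3,2): Delta=-1.0000 Bond=341.5133
(3,3): Delta=0.4924 Bond=-49.9064
V0=121.4774

No-arbitrage ⇒ martingale measure with p* = (R−d)/(u−d) = 0.6667.
Terminal values V(4,·): V(4,0)=357.7122, V(4,1)=324.1434, V(4,2)=250.6117, V(4,3)=89.5423, V(4,4)=263.2763
Node (3,0) S=44.7584: V=(p*·324.1434+(1−p*)·357.7122)/1.13=296.7549; Δ=(324.1434−357.7122)/(61.7666−28.1978)=-1.0000; B=V−Δ·S=341.5133
Node (3,1) S=98.0422: V=(p*·250.6117+(1−p*)·324.1434)/1.13=243.4710; Δ=(250.6117−324.1434)/(135.2983−61.7666)=-1.0000; B=V−Δ·S=341.5133
Node (3,2) S=214.7592: V=(p*·89.5423+(1−p*)·250.6117)/1.13=126.7541; Δ=(89.5423−250.6117)/(296.3677−135.2983)=-1.0000; B=V−Δ·S=341.5133
Node (3,3) S=470.4249: V=(p*·263.2763+(1−p*)·89.5423)/1.13=181.7389; Δ=(263.2763−89.5423)/(649.1863−296.3677)=0.4924; B=V−Δ·S=-49.9064
Node (2,0) S=71.0451: V=(p*·243.4710+(1−p*)·296.7549)/1.13=231.1790; Δ=(243.4710−296.7549)/(98.0422−44.7584)=-1.0000; B=V−Δ·S=302.2241
Node (2,1) S=155.6226: V=(p*·126.7541+(1−p*)·243.4710)/1.13=146.6015; Δ=(126.7541−243.4710)/(214.7592−98.0422)=-1.0000; B=V−Δ·S=302.2241
Node (2,2) S=340.8876: V=(p*·181.7389+(1−p*)·126.7541)/1.13=144.6112; Δ=(181.7389−126.7541)/(470.4249−214.7592)=0.2151; B=V−Δ·S=71.2981
Node (1,0) S=112.7700: V=(p*·146.6015+(1−p*)·231.1790)/1.13=154.6850; Δ=(146.6015−231.1790)/(155.6226−71.0451)=-1.0000; B=V−Δ·S=267.4550
Node (1,1) S=247.0200: V=(p*·144.6112+(1−p*)·146.6015)/1.13=128.5616; Δ=(144.6112−146.6015)/(340.8876−155.6226)=-0.0107; B=V−Δ·S=131.2154
Node (0,0) S=179.0000: V=(p*·128.5616+(1−p*)·154.6850)/1.13=121.4774; Δ=(128.5616−154.6850)/(247.0200−112.7700)=-0.1946; B=V−Δ·S=156.3085
Self-financing check: at every node Δ·S+B equals the discounted successor values.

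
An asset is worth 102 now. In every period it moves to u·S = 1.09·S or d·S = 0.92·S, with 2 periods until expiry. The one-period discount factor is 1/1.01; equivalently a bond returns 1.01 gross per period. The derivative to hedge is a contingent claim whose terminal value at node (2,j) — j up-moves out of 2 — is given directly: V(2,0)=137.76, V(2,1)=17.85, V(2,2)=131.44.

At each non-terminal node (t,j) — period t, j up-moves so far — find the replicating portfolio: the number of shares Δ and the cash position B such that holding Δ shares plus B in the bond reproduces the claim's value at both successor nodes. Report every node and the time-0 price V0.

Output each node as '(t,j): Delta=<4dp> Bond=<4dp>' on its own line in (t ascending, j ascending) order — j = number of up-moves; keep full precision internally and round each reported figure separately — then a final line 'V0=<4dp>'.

(0,0): Delta=0.2117 Bond=53.1451
(1,0): Delta=-7.5165 Bond=778.8957
(1,1): Delta=6.0099 Bond=-590.9627
V0=74.7389

No-arbitrage ⇒ martingale measure with p* = (R−d)/(u−d) = 0.5294.
Terminal payoffs: V(2,0)=137.7600, V(2,1)=17.8500, V(2,2)=131.4400
(1,0): S=93.8400. Δ = (V_up−V_dn)/(S_up−S_dn) = (17.8500−137.7600)/(102.2856−86.3328) = -7.5165. V = [p*·17.8500 + (1−p*)·137.7600]/1.01 = 73.5428. B = V − Δ·S = 778.8957.
(1,1): S=111.1800. Δ = (V_up−V_dn)/(S_up−S_dn) = (131.4400−17.8500)/(121.1862−102.2856) = 6.0099. V = [p*·131.4400 + (1−p*)·17.8500]/1.01 = 77.2137. B = V − Δ·S = -590.9627.
(0,0): S=102.0000. Δ = (V_up−V_dn)/(S_up−S_dn) = (77.2137−73.5428)/(111.1800−93.8400) = 0.2117. V = [p*·77.2137 + (1−p*)·73.5428]/1.01 = 74.7389. B = V − Δ·S = 53.1451.
Check: Δ(0,0)·S0 + B(0,0) = 74.7389 = V0.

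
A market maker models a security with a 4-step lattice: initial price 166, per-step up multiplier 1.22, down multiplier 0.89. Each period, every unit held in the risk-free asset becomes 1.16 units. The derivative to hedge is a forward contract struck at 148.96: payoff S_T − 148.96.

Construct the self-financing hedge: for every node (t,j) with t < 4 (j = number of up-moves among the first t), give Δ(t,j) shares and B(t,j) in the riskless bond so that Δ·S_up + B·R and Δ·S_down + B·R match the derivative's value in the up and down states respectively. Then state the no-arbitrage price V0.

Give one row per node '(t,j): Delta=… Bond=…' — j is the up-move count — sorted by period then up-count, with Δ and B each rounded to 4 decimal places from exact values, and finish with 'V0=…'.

Risk-neutral probability p* = (R−d)/(u−d) = (1.16−0.89)/(1.22−0.89) = 0.8182.
Payoff layer (t=4): V(4,0)=-44.8079, V(4,1)=-6.1897, V(4,2)=46.7476, V(4,3)=119.3134, V(4,4)=218.7855
(3,0): S=117.0249. Δ = (V_up−V_dn)/(S_up−S_dn) = (-6.1897−-44.8079)/(142.7703−104.1521) = 1.0000. V = [p*·-6.1897 + (1−p*)·-44.8079]/1.16 = -11.3889. B = V − Δ·S = -128.4138.
(3,1): S=160.4161. Δ = (V_up−V_dn)/(S_up−S_dn) = (46.7476−-6.1897)/(195.7076−142.7703) = 1.0000. V = [p*·46.7476 + (1−p*)·-6.1897]/1.16 = 32.0023. B = V − Δ·S = -128.4138.
(3,2): S=219.8962. Δ = (V_up−V_dn)/(S_up−S_dn) = (119.3134−46.7476)/(268.2734−195.7076) = 1.0000. V = [p*·119.3134 + (1−p*)·46.7476]/1.16 = 91.4824. B = V − Δ·S = -128.4138.
(3,3): S=301.4308. Δ = (V_up−V_dn)/(S_up−S_dn) = (218.7855−119.3134)/(367.7455−268.2734) = 1.0000. V = [p*·218.7855 + (1−p*)·119.3134]/1.16 = 173.0170. B = V − Δ·S = -128.4138.
(2,0): S=131.4886. Δ = (V_up−V_dn)/(S_up−S_dn) = (32.0023−-11.3889)/(160.4161−117.0249) = 1.0000. V = [p*·32.0023 + (1−p*)·-11.3889]/1.16 = 20.7871. B = V − Δ·S = -110.7015.
(2,1): S=180.2428. Δ = (V_up−V_dn)/(S_up−S_dn) = (91.4824−32.0023)/(219.8962−160.4161) = 1.0000. V = [p*·91.4824 + (1−p*)·32.0023]/1.16 = 69.5413. B = V − Δ·S = -110.7015.
(2,2): S=247.0744. Δ = (V_up−V_dn)/(S_up−S_dn) = (173.0170−91.4824)/(301.4308−219.8962) = 1.0000. V = [p*·173.0170 + (1−p*)·91.4824]/1.16 = 136.3729. B = V − Δ·S = -110.7015.
(1,0): S=147.7400. Δ = (V_up−V_dn)/(S_up−S_dn) = (69.5413−20.7871)/(180.2428−131.4886) = 1.0000. V = [p*·69.5413 + (1−p*)·20.7871]/1.16 = 52.3076. B = V − Δ·S = -95.4324.
(1,1): S=202.5200. Δ = (V_up−V_dn)/(S_up−S_dn) = (136.3729−69.5413)/(247.0744−180.2428) = 1.0000. V = [p*·136.3729 + (1−p*)·69.5413]/1.16 = 107.0876. B = V − Δ·S = -95.4324.
(0,0): S=166.0000. Δ = (V_up−V_dn)/(S_up−S_dn) = (107.0876−52.3076)/(202.5200−147.7400) = 1.0000. V = [p*·107.0876 + (1−p*)·52.3076]/1.16 = 83.7307. B = V − Δ·S = -82.2693.
Self-financing check: at every node Δ·S+B equals the discounted successor values.

(0,0): Delta=1.0000 Bond=-82.2693
(1,0): Delta=1.0000 Bond=-95.4324
(1,1): Delta=1.0000 Bond=-95.4324
(2,0): Delta=1.0000 Bond=-110.7015
(2,1): Delta=1.0000 Bond=-110.7015
(2,2): Delta=1.0000 Bond=-110.7015
(3,0): Delta=1.0000 Bond=-128.4138
(3,1): Delta=1.0000 Bond=-128.4138
(3,2): Delta=1.0000 Bond=-128.4138
(3,3): Delta=1.0000 Bond=-128.4138
V0=83.7307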